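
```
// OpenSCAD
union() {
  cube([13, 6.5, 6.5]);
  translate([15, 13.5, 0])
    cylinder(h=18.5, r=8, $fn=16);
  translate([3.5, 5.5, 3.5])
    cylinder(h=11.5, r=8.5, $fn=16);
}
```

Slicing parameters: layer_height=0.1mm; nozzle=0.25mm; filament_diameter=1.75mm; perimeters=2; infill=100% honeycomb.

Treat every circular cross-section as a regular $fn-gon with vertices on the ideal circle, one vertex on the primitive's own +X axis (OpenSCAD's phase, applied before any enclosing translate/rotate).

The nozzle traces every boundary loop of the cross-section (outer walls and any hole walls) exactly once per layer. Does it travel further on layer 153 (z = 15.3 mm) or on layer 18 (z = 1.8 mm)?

layer 18 (z = 1.8 mm)

Layer 153 (z = 15.3): the cube does not reach this height (z outside [0, 6.5]); the r=8 cylinder at (15, 13.5) contributes a regular 16-gon of circumradius 8 (perimeter = 2·16·8.000·sin(180°/16) = 49.94 mm); the cylinder at (3.5, 5.5) is absent (z outside [3.5, 15]); Merging all regions: only the r=8 cylinder at (15, 13.5) is present, so the union is just that shape — boundary = 49.94 mm. So its perimeter = 49.94 mm. Layer 18 (z = 1.8): the 13×6.5 cube contributes its full rectangle (perimeter 39.00 mm); the cylinder at (15, 13.5): section is a regular 16-gon, circumradius r=8 (perimeter = 2·16·8.000·sin(180°/16) = 49.94 mm); the cylinder at (3.5, 5.5) does not reach this height (z outside [3.5, 15]); Combining (union): the regions partially overlap (shared area 0.64 mm²), so the edge portions inside another operand are dropped and the merged outline is re-measured after clipping — boundary = 84.91 mm. So its perimeter = 84.91 mm. Layer 18 is larger (84.91 vs 49.94 mm).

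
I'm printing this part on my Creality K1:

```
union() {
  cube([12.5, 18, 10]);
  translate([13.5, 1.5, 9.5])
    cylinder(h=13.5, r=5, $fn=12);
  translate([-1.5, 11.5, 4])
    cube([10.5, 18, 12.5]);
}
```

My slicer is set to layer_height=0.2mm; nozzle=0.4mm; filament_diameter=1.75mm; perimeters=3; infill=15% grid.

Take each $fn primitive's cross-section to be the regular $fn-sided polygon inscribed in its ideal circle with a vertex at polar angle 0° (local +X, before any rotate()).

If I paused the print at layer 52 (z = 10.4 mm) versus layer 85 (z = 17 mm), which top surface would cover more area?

layer 52 (z = 10.4 mm)

Layer 52 (z = 10.4): the cube does not reach this height (z outside [0, 10]); the cylinder at (13.5, 1.5): section is a regular 12-gon, circumradius r=5 (area = (12/2)·5.000²·sin(360°/12) = 75.00 mm²); the 10.5×18 cube at (-1.5, 11.5) contributes its full rectangle (area 189.00 mm²); Merging all regions: the 2 present regions are separate (no shared area or edge), so areas and boundary lengths simply add and each stays a separate island — area = 264.00 mm². So its area = 264.00 mm². Layer 85 (z = 17): the cube is absent (z outside [0, 10]); the cylinder at (13.5, 1.5): section is a regular 12-gon, circumradius r=5 (area = (12/2)·5.000²·sin(360°/12) = 75.00 mm²); the cube at (-1.5, 11.5) is not intersected at this z (z outside [4, 16.5]); Combining (union): only the r=5 cylinder at (13.5, 1.5) is present, so the union is just that shape — area = 75.00 mm². So its area = 75.00 mm². Layer 52 is larger (264.00 vs 75.00 mm²).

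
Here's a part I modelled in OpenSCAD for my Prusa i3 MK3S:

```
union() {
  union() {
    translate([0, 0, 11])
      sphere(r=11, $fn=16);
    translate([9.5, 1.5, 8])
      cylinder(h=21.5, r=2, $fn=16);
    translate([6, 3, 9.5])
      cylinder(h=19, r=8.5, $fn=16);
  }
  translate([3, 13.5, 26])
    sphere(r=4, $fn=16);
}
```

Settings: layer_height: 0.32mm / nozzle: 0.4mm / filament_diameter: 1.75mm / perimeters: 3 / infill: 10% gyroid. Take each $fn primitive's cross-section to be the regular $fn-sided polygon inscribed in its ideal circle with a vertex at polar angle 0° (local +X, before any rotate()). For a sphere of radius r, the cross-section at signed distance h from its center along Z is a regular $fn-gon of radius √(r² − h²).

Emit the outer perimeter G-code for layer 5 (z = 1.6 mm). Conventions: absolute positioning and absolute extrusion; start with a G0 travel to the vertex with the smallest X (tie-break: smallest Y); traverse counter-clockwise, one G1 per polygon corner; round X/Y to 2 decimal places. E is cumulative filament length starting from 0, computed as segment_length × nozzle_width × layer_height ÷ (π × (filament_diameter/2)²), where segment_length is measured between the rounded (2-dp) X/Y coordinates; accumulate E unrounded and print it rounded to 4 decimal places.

At z = 1.6 mm: the sphere: section is a regular 16-gon, circumradius = √(r²−h²) = √(11²−9.4²) = 5.713; the cylinder at (9.5, 1.5) is not intersected at this z (z outside [8, 29.5]); the cylinder at (6, 3) is absent (z outside [9.5, 28.5]); Taking the union: only the r=11 sphere is present, so the union is just that shape — 1 connected region; the sphere at (3, 13.5) is not intersected at this z (|z−center|=24.400 > r=4); Taking the union: only that combined region is present, so the union is just that shape — 1 connected region. The outline is a single polygon with 16 vertices. Extrusion per mm of travel: 0.4 × 0.32 / (π × 0.875²) = 0.053216. Accumulating E over each segment gives final E = 1.8983.

G0 X-5.71 Y0.00 Z1.60
G1 X-5.28 Y-2.19 E0.1188
G1 X-4.04 Y-4.04 E0.2373
G1 X-2.19 Y-5.28 E0.3558
G1 X0.00 Y-5.71 E0.4746
G1 X2.19 Y-5.28 E0.5933
G1 X4.04 Y-4.04 E0.7119
G1 X5.28 Y-2.19 E0.8304
G1 X5.71 Y0.00 E0.9492
G1 X5.28 Y2.19 E1.0679
G1 X4.04 Y4.04 E1.1864
G1 X2.19 Y5.28 E1.3050
G1 X0.00 Y5.71 E1.4237
G1 X-2.19 Y5.28 E1.5425
G1 X-4.04 Y4.04 E1.6610
G1 X-5.28 Y2.19 E1.7795
G1 X-5.71 Y0.00 E1.8983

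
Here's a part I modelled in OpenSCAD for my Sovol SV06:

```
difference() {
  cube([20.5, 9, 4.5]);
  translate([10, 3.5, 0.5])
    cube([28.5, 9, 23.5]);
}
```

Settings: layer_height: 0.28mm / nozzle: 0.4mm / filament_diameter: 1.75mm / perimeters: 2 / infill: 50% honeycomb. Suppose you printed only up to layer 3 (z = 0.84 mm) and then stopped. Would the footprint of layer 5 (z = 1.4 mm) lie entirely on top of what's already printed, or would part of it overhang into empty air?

Compare the two slices. At z = 0.84: the cube (footprint 20.5×9) is included at this height (area 184.50 mm²); the cube at (10, 3.5) (footprint 28.5×9) is included at this height (area 256.50 mm²); Taking the first minus the rest: starting from the 20.5×9 cube (184.50 mm²), the 28.5×9 cube at (10, 3.5) partially overlaps it — only the 57.75 mm² overlap (of its 256.50 mm²) is removed, clipping the outline — area = 126.75 mm². At z = 1.4: the cube is present — its section is the full 20.5×9 rectangle (area 184.50 mm²); the 28.5×9 cube at (10, 3.5) contributes its full rectangle (area 256.50 mm²); After the difference (first − rest): starting from the 20.5×9 cube (184.50 mm²), the 28.5×9 cube at (10, 3.5) partially overlaps it — only the 57.75 mm² overlap (of its 256.50 mm²) is removed, clipping the outline — area = 126.75 mm². Checking containment: the cross-section at z = 1.4 is a subset of the cross-section at z = 0.84.

entirely on top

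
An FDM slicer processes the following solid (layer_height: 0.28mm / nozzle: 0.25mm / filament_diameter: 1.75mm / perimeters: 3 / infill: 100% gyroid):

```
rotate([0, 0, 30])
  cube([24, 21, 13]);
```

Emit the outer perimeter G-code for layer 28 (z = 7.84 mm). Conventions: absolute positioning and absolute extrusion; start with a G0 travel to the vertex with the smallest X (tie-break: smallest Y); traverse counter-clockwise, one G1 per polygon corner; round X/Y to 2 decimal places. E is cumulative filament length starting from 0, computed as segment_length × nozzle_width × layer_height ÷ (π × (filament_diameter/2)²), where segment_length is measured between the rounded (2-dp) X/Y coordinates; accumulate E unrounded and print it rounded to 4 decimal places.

G0 X-10.50 Y18.19 Z7.84
G1 X0.00 Y0.00 E0.6112
G1 X20.78 Y12.00 E1.3096
G1 X10.28 Y30.19 E1.9208
G1 X-10.50 Y18.19 E2.6192

At z = 7.84 mm: the 24×21 cube contributes its full rectangle; (whole slice rotated 30° about Z — lengths, areas and connectivity unchanged). The outline is a single polygon with 4 vertices. Extrusion per mm of travel: 0.25 × 0.28 / (π × 0.875²) = 0.029103. Accumulating E over each segment gives final E = 2.6192.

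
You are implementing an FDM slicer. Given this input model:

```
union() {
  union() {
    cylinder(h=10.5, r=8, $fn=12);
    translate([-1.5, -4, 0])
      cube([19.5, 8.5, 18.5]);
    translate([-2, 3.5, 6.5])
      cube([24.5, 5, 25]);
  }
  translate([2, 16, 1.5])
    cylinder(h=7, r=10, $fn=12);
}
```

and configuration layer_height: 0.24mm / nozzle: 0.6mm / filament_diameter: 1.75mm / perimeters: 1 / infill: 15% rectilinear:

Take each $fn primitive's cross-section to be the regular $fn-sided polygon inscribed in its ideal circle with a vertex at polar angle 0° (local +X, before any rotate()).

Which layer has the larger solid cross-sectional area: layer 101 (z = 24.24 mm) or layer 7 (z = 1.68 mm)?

Layer 101 (z = 24.24): the cylinder is absent (z outside [0, 10.5]); the cube at (-1.5, -4) does not reach this height (z outside [0, 18.5]); the cube at (-2, 3.5) (footprint 24.5×5) is included at this height (area 122.50 mm²); Combining (union): only the 24.5×5 cube at (-2, 3.5) is present, so the union is just that shape — area = 122.50 mm²; the cylinder at (2, 16) is not intersected at this z (z outside [1.5, 8.5]); Combining (union): only that combined region is present, so the union is just that shape — area = 122.50 mm². So its area = 122.50 mm². Layer 7 (z = 1.68): the r=8 cylinder gives a regular 12-gon of circumradius 8 (constant along its height) (area = (12/2)·8.000²·sin(360°/12) = 192.00 mm²); the cube at (-1.5, -4) (footprint 19.5×8.5) is included at this height (area 165.75 mm²); the cube at (-2, 3.5) does not reach this height (z outside [6.5, 31.5]); Combining (union): the regions partially overlap — summed areas 357.75 mm² minus the doubly-counted overlap 75.80 mm² gives 281.95 mm² — area = 281.95 mm²; the cylinder at (2, 16): section is a regular 12-gon, circumradius r=10 (area = (12/2)·10.000²·sin(360°/12) = 300.00 mm²); Taking the union: the regions partially overlap — summed areas 581.95 mm² minus the doubly-counted overlap 6.85 mm² gives 575.10 mm² — area = 575.10 mm². So its area = 575.10 mm². Layer 7 is larger (575.10 vs 122.50 mm²).

layer 7 (z = 1.68 mm)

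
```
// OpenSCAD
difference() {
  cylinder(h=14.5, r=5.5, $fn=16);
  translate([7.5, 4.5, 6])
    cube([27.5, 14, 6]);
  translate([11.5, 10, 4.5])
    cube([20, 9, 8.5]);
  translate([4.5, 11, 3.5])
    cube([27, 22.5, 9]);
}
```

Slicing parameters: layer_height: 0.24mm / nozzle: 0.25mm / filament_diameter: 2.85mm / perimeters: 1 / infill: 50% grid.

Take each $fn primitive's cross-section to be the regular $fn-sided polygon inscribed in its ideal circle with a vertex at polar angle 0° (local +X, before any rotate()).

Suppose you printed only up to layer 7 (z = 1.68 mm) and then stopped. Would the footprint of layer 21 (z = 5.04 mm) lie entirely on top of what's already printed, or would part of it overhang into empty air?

entirely on top

Compare the two slices. At z = 1.68: the cylinder: section is a regular 16-gon, circumradius r=5.5 (area = (16/2)·5.500²·sin(360°/16) = 92.61 mm²); the cube at (7.5, 4.5) is not intersected at this z (z outside [6, 12]); the cube at (11.5, 10) is absent (z outside [4.5, 13]); the cube at (4.5, 11) does not reach this height (z outside [3.5, 12.5]); After the difference (first − rest): none of the subtracted shapes is present at this height, so the r=5.5 cylinder is unchanged — area = 92.61 mm². At z = 5.04: the cylinder: section is a regular 16-gon, circumradius r=5.5 (area = (16/2)·5.500²·sin(360°/16) = 92.61 mm²); the cube at (7.5, 4.5) is not intersected at this z (z outside [6, 12]); the cube at (11.5, 10) is present — its section is the full 20×9 rectangle (area 180.00 mm²); the 27×22.5 cube at (4.5, 11) contributes its full rectangle (area 607.50 mm²); Taking the first minus the rest: starting from the r=5.5 cylinder (92.61 mm²), the 20×9 cube at (11.5, 10) misses the remaining region (no effect); the 27×22.5 cube at (4.5, 11) misses the remaining region (no effect) — area = 92.61 mm². Checking containment: the cross-section at z = 5.04 is a subset of the cross-section at z = 1.68.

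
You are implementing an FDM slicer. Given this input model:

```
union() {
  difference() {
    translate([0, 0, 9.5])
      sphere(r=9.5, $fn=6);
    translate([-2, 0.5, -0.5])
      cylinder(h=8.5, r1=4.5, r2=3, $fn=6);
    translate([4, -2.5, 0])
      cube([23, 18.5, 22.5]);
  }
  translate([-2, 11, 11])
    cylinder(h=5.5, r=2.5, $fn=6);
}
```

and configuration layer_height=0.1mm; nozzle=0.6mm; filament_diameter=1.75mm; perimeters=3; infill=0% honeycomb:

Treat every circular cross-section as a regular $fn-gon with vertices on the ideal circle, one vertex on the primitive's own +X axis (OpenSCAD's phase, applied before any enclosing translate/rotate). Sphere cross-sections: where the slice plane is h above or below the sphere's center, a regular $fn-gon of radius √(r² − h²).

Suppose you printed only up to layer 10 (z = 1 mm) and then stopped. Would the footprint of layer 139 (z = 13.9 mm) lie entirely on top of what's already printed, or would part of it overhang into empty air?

part overhangs

Compare the two slices. At z = 1: the r=9.5 sphere contributes a regular 6-gon of circumradius √(9.5²−8.5²) = 4.243 (area = (6/2)·4.243²·sin(360°/6) = 46.77 mm²); the cone at (-2, 0.5) contributes a regular 6-gon of circumradius 4.235 (interpolated between r1=4.5 and r2=3 at t=0.176) (area = (6/2)·4.235²·sin(360°/6) = 46.60 mm²); the cube at (4, -2.5) (footprint 23×18.5) is included at this height (area 425.50 mm²); Taking the first minus the rest: starting from the r=9.5 sphere (46.77 mm²), the cone at (-2, 0.5) partially overlaps it — only the 30.74 mm² overlap (of its 46.60 mm²) is removed, clipping the outline; the 23×18.5 cube at (4, -2.5) partially overlaps it — only the 0.10 mm² overlap (of its 425.50 mm²) is removed, clipping the outline — area = 15.93 mm²; the cylinder at (-2, 11) does not reach this height (z outside [11, 16.5]); Combining (union): only that combined region is present, so the union is just that shape — area = 15.93 mm². At z = 13.9: the r=9.5 sphere slices to a regular 6-gon of circumradius 8.420 (√(r²−h²) with h=4.4 from center) (area = (6/2)·8.420²·sin(360°/6) = 184.18 mm²); the cone at (-2, 0.5) does not reach this height (z outside [-0.5, 8]); the 23×18.5 cube at (4, -2.5) contributes its full rectangle (area 425.50 mm²); Subtracting the remaining from the first: starting from the r=9.5 sphere (184.18 mm²), the 23×18.5 cube at (4, -2.5) partially overlaps it — only the 26.12 mm² overlap (of its 425.50 mm²) is removed, clipping the outline — area = 158.05 mm²; the r=2.5 cylinder at (-2, 11) contributes a regular 6-gon of circumradius 2.5 (area = (6/2)·2.500²·sin(360°/6) = 16.24 mm²); Merging all regions: the 2 present regions are separate (no shared area or edge), so areas and boundary lengths simply add and each stays a separate island — area = 174.29 mm². Checking containment: at z = 13.9 the cross-section extends beyond the z = 1 cross-section by about 158.37 mm².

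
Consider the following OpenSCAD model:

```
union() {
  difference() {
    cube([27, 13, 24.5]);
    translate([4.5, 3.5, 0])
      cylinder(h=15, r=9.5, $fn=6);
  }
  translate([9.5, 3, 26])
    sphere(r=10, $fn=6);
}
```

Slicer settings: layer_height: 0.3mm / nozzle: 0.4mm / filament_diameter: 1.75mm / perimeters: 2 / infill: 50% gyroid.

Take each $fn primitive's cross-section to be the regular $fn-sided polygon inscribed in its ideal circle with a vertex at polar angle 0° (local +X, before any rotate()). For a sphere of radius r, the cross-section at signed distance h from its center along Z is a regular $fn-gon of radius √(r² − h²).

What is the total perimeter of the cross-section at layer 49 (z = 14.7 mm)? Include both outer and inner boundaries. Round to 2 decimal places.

79.08 mm

At z = 14.7 mm: the cube (footprint 27×13) is included at this height (perimeter 80.00 mm); the cylinder at (4.5, 3.5): section is a regular 6-gon, circumradius r=9.5 (perimeter = 2·6·9.500·sin(180°/6) = 57.00 mm); Subtracting the remaining from the first: starting from the 27×13 cube, the r=9.5 cylinder at (4.5, 3.5) partially overlaps it — only the 141.11 mm² overlap (of its 234.48 mm²) is removed, clipping the outline — boundary = 79.08 mm; the sphere at (9.5, 3) is absent (|z−center|=11.300 > r=10); Taking the union: only the result so far is present, so the union is just that shape — boundary = 79.08 mm. Overall, the cross-section is a single solid region. Total boundary length (outer) = 79.08 mm.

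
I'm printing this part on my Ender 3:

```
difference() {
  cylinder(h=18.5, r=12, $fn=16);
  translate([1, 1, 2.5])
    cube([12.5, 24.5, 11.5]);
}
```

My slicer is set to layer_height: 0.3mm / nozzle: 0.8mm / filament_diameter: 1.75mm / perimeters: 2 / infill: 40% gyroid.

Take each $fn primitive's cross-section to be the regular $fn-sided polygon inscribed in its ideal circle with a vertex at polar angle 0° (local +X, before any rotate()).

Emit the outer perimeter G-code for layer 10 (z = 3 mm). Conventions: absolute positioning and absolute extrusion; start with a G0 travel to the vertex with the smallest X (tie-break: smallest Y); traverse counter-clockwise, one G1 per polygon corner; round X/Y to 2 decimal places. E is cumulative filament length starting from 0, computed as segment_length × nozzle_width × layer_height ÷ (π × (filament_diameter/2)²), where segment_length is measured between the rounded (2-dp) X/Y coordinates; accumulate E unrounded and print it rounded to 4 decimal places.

At z = 3 mm: the r=12 cylinder contributes a regular 16-gon of circumradius 12; the cube at (1, 1) (footprint 12.5×24.5) is included at this height; Taking the first minus the rest: starting from the r=12 cylinder, the 12.5×24.5 cube at (1, 1) partially overlaps it — only the 87.41 mm² overlap (of its 306.25 mm²) is removed, clipping the outline — 1 connected region. The outline is a single polygon with 16 vertices. Extrusion per mm of travel: 0.8 × 0.3 / (π × 0.875²) = 0.099780. Accumulating E over each segment gives final E = 7.9664.

G0 X-12.00 Y0.00 Z3.00
G1 X-11.09 Y-4.59 E0.4669
G1 X-8.49 Y-8.49 E0.9346
G1 X-4.59 Y-11.09 E1.4023
G1 X0.00 Y-12.00 E1.8692
G1 X4.59 Y-11.09 E2.3361
G1 X8.49 Y-8.49 E2.8038
G1 X11.09 Y-4.59 E3.2715
G1 X12.00 Y0.00 E3.7384
G1 X11.80 Y1.00 E3.8402
G1 X1.00 Y1.00 E4.9178
G1 X1.00 Y11.80 E5.9954
G1 X0.00 Y12.00 E6.0972
G1 X-4.59 Y11.09 E6.5641
G1 X-8.49 Y8.49 E7.0318
G1 X-11.09 Y4.59 E7.4995
G1 X-12.00 Y0.00 E7.9664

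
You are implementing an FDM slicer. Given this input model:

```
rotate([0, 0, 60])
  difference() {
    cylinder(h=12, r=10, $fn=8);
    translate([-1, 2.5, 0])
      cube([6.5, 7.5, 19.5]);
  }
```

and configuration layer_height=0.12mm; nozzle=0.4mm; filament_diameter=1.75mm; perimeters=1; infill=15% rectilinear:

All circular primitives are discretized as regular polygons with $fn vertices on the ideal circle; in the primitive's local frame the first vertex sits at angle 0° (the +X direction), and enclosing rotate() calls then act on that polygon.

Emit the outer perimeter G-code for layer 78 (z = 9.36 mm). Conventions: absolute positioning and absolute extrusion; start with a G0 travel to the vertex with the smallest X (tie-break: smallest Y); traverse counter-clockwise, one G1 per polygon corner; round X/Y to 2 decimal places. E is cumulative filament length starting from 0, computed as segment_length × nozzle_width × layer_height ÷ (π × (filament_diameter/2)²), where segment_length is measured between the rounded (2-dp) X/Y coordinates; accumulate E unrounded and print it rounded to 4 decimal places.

At z = 9.36 mm: the r=10 cylinder contributes a regular 8-gon of circumradius 10; the cube at (-1, 2.5) is present — its section is the full 6.5×7.5 rectangle; After the difference (first − rest): starting from the r=10 cylinder, the 6.5×7.5 cube at (-1, 2.5) partially overlaps it — only the 42.28 mm² overlap (of its 48.75 mm²) is removed, clipping the outline — 1 connected region; (rotated 60° about Z; rotation is an isometry so areas/perimeters/island counts are preserved). The outline is a single polygon with 11 vertices. Extrusion per mm of travel: 0.4 × 0.12 / (π × 0.875²) = 0.019956. Accumulating E over each segment gives final E = 1.4570.

G0 X-9.66 Y-2.59 Z9.36
G1 X-5.00 Y-8.66 E0.1527
G1 X2.59 Y-9.66 E0.3055
G1 X8.66 Y-5.00 E0.4582
G1 X9.66 Y2.59 E0.6110
G1 X5.00 Y8.66 E0.7637
G1 X-2.59 Y9.66 E0.9165
G1 X-3.94 Y8.62 E0.9505
G1 X0.58 Y6.01 E1.0546
G1 X-2.67 Y0.38 E1.1844
G1 X-8.80 Y3.93 E1.3257
G1 X-9.66 Y-2.59 E1.4570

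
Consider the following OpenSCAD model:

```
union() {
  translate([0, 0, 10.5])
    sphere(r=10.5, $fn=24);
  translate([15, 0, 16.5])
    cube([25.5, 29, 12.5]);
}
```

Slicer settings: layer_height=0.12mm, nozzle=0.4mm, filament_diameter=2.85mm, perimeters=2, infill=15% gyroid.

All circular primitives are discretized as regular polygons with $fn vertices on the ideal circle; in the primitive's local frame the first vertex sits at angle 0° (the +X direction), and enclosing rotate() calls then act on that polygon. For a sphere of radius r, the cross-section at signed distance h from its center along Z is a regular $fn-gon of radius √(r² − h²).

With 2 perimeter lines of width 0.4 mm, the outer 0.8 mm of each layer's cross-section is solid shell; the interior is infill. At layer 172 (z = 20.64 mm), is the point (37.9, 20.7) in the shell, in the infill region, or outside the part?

At z = 20.64 mm: the sphere: section is a regular 24-gon, circumradius = √(r²−h²) = √(10.5²−10.14²) = 2.726; the cube at (15, 0) (footprint 25.5×29) is included at this height; Merging all regions: the 2 present regions are separate (no shared area or edge), so areas and boundary lengths simply add and each stays a separate island — 2 connected regions. Overall, the cross-section has 2 separate islands. The nearest boundary edge runs (40.50, 29.00)→(40.50, 0.00); distance from the point to it = 2.60 mm. (Shell/infill is judged within the island containing the point — the largest one.) The point is inside the cross-section and 2.60 mm from the nearest boundary — more than the 0.8 mm shell width (2 × 0.4), so it's in the infill interior.

infill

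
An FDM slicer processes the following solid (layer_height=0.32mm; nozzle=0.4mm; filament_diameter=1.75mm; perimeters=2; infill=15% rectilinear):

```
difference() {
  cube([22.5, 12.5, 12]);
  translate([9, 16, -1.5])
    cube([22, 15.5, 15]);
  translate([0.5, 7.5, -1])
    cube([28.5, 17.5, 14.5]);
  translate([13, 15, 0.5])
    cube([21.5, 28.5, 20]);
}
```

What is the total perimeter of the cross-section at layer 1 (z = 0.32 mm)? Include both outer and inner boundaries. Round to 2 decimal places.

70.00 mm

At z = 0.32 mm: the cube is present — its section is the full 22.5×12.5 rectangle (perimeter 70.00 mm); the cube at (9, 16) is present — its section is the full 22×15.5 rectangle (perimeter 75.00 mm); the cube at (0.5, 7.5) (footprint 28.5×17.5) is included at this height (perimeter 92.00 mm); the cube at (13, 15) is not intersected at this z (z outside [0.5, 20.5]); Taking the first minus the rest: starting from the 22.5×12.5 cube, the 22×15.5 cube at (9, 16) misses the remaining region (no effect); the 28.5×17.5 cube at (0.5, 7.5) partially overlaps it — only the 110.00 mm² overlap (of its 498.75 mm²) is removed, clipping the outline — boundary = 70.00 mm. Overall, the cross-section is a single solid region. Total boundary length (outer) = 70.00 mm.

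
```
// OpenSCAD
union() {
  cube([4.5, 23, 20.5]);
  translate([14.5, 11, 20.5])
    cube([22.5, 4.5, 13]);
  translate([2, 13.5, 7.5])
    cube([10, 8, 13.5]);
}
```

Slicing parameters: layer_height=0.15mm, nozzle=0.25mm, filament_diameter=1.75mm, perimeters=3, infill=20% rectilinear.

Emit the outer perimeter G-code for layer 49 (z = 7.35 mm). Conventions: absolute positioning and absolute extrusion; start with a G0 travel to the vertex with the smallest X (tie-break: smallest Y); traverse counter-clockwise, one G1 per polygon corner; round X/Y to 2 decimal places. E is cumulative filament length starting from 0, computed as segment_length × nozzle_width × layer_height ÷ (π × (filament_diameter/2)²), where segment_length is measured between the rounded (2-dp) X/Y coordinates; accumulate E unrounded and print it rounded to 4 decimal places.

At z = 7.35 mm: the cube is present — its section is the full 4.5×23 rectangle; the cube at (14.5, 11) is absent (z outside [20.5, 33.5]); the cube at (2, 13.5) is absent (z outside [7.5, 21]); Taking the union: only the 4.5×23 cube is present, so the union is just that shape — 1 connected region. The outline is a single polygon with 4 vertices. Extrusion per mm of travel: 0.25 × 0.15 / (π × 0.875²) = 0.015591. Accumulating E over each segment gives final E = 0.8575.

G0 X0.00 Y0.00 Z7.35
G1 X4.50 Y0.00 E0.0702
G1 X4.50 Y23.00 E0.4287
G1 X0.00 Y23.00 E0.4989
G1 X0.00 Y0.00 E0.8575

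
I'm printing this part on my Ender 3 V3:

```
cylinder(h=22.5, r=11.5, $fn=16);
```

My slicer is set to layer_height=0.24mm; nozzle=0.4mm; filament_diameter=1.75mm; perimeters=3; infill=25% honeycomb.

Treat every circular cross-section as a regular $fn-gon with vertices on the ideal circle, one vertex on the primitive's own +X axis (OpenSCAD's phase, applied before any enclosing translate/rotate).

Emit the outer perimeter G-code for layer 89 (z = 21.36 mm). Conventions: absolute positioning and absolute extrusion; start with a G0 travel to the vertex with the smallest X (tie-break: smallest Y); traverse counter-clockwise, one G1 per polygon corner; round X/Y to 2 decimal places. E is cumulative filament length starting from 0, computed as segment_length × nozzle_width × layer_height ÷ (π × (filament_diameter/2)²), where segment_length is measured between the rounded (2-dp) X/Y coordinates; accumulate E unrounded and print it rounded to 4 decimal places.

At z = 21.36 mm: the cylinder: section is a regular 16-gon, circumradius r=11.5. The outline is a single polygon with 16 vertices. Extrusion per mm of travel: 0.4 × 0.24 / (π × 0.875²) = 0.039912. Accumulating E over each segment gives final E = 2.8647.

G0 X-11.50 Y0.00 Z21.36
G1 X-10.62 Y-4.40 E0.1791
G1 X-8.13 Y-8.13 E0.3581
G1 X-4.40 Y-10.62 E0.5371
G1 X0.00 Y-11.50 E0.7162
G1 X4.40 Y-10.62 E0.8953
G1 X8.13 Y-8.13 E1.0743
G1 X10.62 Y-4.40 E1.2533
G1 X11.50 Y0.00 E1.4323
G1 X10.62 Y4.40 E1.6114
G1 X8.13 Y8.13 E1.7904
G1 X4.40 Y10.62 E1.9694
G1 X0.00 Y11.50 E2.1485
G1 X-4.40 Y10.62 E2.3276
G1 X-8.13 Y8.13 E2.5066
G1 X-10.62 Y4.40 E2.6856
G1 X-11.50 Y0.00 E2.8647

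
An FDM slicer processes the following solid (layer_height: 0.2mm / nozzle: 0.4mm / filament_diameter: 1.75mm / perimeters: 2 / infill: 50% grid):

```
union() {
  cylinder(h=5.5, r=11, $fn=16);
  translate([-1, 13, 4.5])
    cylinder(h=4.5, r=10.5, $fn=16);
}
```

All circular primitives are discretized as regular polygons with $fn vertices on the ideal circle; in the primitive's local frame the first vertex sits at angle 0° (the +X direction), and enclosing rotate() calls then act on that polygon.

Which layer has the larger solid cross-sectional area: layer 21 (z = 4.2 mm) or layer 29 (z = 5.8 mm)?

Layer 21 (z = 4.2): the cylinder: section is a regular 16-gon, circumradius r=11 (area = (16/2)·11.000²·sin(360°/16) = 370.44 mm²); the cylinder at (-1, 13) does not reach this height (z outside [4.5, 9]); Merging all regions: only the r=11 cylinder is present, so the union is just that shape — area = 370.44 mm². So its area = 370.44 mm². Layer 29 (z = 5.8): the cylinder does not reach this height (z outside [0, 5.5]); the r=10.5 cylinder at (-1, 13) gives a regular 16-gon of circumradius 10.5 (constant along its height) (area = (16/2)·10.500²·sin(360°/16) = 337.53 mm²); Merging all regions: only the r=10.5 cylinder at (-1, 13) is present, so the union is just that shape — area = 337.53 mm². So its area = 337.53 mm². Layer 21 is larger (370.44 vs 337.53 mm²).

layer 21 (z = 4.2 mm)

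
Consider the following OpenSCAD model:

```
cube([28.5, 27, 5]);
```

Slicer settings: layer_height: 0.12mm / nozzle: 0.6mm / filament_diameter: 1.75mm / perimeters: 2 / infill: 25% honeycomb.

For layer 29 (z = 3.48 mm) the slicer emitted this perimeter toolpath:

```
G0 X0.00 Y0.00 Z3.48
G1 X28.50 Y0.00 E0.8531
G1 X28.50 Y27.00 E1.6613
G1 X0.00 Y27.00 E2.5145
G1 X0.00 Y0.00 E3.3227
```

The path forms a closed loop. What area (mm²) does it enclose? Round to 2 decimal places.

769.50 mm²

Apply the shoelace formula to the sequence of (X, Y) vertices; enclosed area = 769.50 mm².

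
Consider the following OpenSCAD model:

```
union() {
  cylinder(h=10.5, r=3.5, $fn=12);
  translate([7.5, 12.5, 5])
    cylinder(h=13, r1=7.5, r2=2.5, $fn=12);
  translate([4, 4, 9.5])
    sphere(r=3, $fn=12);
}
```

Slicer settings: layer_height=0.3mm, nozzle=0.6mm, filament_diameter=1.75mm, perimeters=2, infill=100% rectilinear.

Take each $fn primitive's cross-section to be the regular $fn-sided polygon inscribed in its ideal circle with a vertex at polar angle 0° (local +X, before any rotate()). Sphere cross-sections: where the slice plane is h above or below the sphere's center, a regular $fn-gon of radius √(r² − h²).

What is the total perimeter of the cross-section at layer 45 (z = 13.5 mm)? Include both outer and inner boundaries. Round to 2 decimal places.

At z = 13.5 mm: the cylinder is absent (z outside [0, 10.5]); the cone at (7.5, 12.5) (r1=7.5→r2=2.5) has section circumradius 4.231 here — a regular 12-gon (perimeter = 2·12·4.231·sin(180°/12) = 26.28 mm); the sphere at (4, 4) is not intersected at this z (|z−center|=4.000 > r=3); Merging all regions: only the cone at (7.5, 12.5) is present, so the union is just that shape — boundary = 26.28 mm. Overall, the cross-section is a single solid region. Total boundary length (outer) = 26.28 mm.

26.28 mm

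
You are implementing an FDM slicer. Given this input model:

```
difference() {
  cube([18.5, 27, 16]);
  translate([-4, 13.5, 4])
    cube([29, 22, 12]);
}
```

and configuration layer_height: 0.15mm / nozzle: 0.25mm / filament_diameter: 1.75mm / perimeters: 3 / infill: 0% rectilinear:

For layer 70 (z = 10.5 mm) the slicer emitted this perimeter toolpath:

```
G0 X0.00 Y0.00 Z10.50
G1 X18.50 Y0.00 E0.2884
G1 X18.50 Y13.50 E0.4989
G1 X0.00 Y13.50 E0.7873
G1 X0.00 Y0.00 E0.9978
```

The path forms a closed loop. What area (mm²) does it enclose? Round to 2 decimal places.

249.75 mm²

Apply the shoelace formula to the sequence of (X, Y) vertices; enclosed area = 249.75 mm².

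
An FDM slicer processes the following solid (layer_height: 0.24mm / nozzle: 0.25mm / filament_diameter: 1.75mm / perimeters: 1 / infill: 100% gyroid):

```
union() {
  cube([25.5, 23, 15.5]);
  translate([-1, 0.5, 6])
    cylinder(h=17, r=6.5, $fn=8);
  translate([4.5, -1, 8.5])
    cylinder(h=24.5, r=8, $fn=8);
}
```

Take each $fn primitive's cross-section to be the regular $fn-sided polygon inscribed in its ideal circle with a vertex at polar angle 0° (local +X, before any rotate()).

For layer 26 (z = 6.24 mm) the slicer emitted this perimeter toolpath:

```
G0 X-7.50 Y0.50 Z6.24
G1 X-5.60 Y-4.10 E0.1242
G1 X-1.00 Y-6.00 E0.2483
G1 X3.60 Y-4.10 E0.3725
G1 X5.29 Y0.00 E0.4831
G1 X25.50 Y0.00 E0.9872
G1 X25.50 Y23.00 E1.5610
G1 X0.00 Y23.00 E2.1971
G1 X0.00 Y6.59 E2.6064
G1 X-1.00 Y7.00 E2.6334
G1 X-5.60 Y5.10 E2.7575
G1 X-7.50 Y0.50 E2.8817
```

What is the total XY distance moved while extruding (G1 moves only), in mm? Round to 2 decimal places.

Sum the Euclidean lengths of each G1 segment: total = 115.52 mm.

115.52 mm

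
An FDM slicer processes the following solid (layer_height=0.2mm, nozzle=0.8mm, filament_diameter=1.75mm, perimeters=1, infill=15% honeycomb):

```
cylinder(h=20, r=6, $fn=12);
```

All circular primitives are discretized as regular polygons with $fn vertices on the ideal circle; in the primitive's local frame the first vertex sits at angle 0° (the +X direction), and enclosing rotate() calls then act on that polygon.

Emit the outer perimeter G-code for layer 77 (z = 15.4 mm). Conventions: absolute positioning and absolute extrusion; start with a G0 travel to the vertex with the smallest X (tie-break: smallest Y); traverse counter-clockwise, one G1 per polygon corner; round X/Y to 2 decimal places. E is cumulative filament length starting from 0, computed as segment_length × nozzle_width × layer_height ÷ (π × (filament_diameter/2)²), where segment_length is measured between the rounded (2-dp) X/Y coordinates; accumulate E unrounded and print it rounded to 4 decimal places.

G0 X-6.00 Y0.00 Z15.40
G1 X-5.20 Y-3.00 E0.2065
G1 X-3.00 Y-5.20 E0.4135
G1 X0.00 Y-6.00 E0.6200
G1 X3.00 Y-5.20 E0.8266
G1 X5.20 Y-3.00 E1.0335
G1 X6.00 Y0.00 E1.2401
G1 X5.20 Y3.00 E1.4466
G1 X3.00 Y5.20 E1.6536
G1 X0.00 Y6.00 E1.8601
G1 X-3.00 Y5.20 E2.0666
G1 X-5.20 Y3.00 E2.2736
G1 X-6.00 Y0.00 E2.4801

At z = 15.4 mm: the r=6 cylinder gives a regular 12-gon of circumradius 6 (constant along its height). The outline is a single polygon with 12 vertices. Extrusion per mm of travel: 0.8 × 0.2 / (π × 0.875²) = 0.066520. Accumulating E over each segment gives final E = 2.4801.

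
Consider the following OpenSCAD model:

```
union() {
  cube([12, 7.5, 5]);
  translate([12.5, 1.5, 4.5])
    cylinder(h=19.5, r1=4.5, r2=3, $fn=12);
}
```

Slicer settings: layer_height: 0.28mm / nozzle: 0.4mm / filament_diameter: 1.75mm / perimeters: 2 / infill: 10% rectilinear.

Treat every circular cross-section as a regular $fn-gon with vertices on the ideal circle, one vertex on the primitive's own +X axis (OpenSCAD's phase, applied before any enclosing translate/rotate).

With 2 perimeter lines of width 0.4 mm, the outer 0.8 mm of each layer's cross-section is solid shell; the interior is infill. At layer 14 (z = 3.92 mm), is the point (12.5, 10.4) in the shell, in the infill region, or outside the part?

At z = 3.92 mm: the cube is present — its section is the full 12×7.5 rectangle; the cone at (12.5, 1.5) is absent (z outside [4.5, 24]); Combining (union): only the 12×7.5 cube is present, so the union is just that shape — 1 connected region. Overall, the cross-section is a single solid region. The nearest boundary edge runs (12.00, 0.00)→(12.00, 7.50); distance from the point to it = 2.94 mm. The point is not inside any of the regions above, so it lies outside the cross-section (2.94 mm from the nearest boundary).

outside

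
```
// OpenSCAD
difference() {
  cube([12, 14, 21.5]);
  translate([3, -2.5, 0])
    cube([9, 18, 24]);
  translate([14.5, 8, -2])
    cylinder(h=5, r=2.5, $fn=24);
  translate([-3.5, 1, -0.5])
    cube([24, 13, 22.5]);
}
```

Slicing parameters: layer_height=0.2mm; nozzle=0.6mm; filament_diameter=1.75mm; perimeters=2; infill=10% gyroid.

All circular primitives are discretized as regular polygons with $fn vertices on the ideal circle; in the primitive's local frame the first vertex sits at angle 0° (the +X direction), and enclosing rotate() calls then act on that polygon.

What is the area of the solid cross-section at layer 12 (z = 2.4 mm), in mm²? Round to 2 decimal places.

3.00 mm²

At z = 2.4 mm: the cube is present — its section is the full 12×14 rectangle (area 168.00 mm²); the cube at (3, -2.5) (footprint 9×18) is included at this height (area 162.00 mm²); the r=2.5 cylinder at (14.5, 8) gives a regular 24-gon of circumradius 2.5 (constant along its height) (area = (24/2)·2.500²·sin(360°/24) = 19.41 mm²); the cube at (-3.5, 1) (footprint 24×13) is included at this height (area 312.00 mm²); Subtracting the remaining from the first: starting from the 12×14 cube (168.00 mm²), the 9×18 cube at (3, -2.5) partially overlaps it — only the 126.00 mm² overlap (of its 162.00 mm²) is removed, clipping the outline; the r=2.5 cylinder at (14.5, 8) misses the remaining region (no effect); the 24×13 cube at (-3.5, 1) partially overlaps it — only the 39.00 mm² overlap (of its 312.00 mm²) is removed, clipping the outline — area = 3.00 mm². Overall, the cross-section is a single solid region. Net area = 3.00 mm².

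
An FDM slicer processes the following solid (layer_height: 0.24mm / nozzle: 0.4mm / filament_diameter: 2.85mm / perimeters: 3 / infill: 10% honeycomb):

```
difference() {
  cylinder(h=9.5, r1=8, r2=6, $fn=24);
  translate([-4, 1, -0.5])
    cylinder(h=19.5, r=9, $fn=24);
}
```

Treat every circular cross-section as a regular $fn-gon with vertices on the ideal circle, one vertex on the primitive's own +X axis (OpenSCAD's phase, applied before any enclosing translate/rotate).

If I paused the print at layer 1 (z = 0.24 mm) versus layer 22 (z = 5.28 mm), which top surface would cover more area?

layer 1 (z = 0.24 mm)

Layer 1 (z = 0.24): the cone (r1=8→r2=6) has section circumradius 7.949 here — a regular 24-gon (area = (24/2)·7.949²·sin(360°/24) = 196.27 mm²); the r=9 cylinder at (-4, 1) contributes a regular 24-gon of circumradius 9 (area = (24/2)·9.000²·sin(360°/24) = 251.57 mm²); After the difference (first − rest): starting from the cone (196.27 mm²), the r=9 cylinder at (-4, 1) partially overlaps it — only the 152.85 mm² overlap (of its 251.57 mm²) is removed, clipping the outline — area = 43.42 mm². So its area = 43.42 mm². Layer 22 (z = 5.28): the cone: at t=0.556 of its height the radius interpolates to r₁+(r₂−r₁)t = 6.888, giving a regular 24-gon of that circumradius (area = (24/2)·6.888²·sin(360°/24) = 147.37 mm²); the cylinder at (-4, 1): section is a regular 24-gon, circumradius r=9 (area = (24/2)·9.000²·sin(360°/24) = 251.57 mm²); After the difference (first − rest): starting from the cone (147.37 mm²), the r=9 cylinder at (-4, 1) partially overlaps it — only the 126.20 mm² overlap (of its 251.57 mm²) is removed, clipping the outline — area = 21.18 mm². So its area = 21.18 mm². Layer 1 is larger (43.42 vs 21.18 mm²).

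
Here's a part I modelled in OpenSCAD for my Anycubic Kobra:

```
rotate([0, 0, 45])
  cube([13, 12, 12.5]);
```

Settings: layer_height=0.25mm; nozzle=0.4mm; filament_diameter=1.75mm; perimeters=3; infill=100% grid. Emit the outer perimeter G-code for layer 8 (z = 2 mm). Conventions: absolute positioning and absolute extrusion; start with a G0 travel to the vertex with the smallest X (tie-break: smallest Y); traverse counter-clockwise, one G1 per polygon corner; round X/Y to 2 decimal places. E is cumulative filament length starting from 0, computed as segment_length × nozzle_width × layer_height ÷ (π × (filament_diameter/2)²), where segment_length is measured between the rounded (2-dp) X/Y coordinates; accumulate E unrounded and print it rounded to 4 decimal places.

At z = 2 mm: the cube is present — its section is the full 13×12 rectangle; (whole slice rotated 45° about Z — lengths, areas and connectivity unchanged). The outline is a single polygon with 4 vertices. Extrusion per mm of travel: 0.4 × 0.25 / (π × 0.875²) = 0.041575. Accumulating E over each segment gives final E = 2.0790.

G0 X-8.49 Y8.49 Z2.00
G1 X0.00 Y0.00 E0.4992
G1 X9.19 Y9.19 E1.0395
G1 X0.71 Y17.68 E1.5384
G1 X-8.49 Y8.49 E2.0790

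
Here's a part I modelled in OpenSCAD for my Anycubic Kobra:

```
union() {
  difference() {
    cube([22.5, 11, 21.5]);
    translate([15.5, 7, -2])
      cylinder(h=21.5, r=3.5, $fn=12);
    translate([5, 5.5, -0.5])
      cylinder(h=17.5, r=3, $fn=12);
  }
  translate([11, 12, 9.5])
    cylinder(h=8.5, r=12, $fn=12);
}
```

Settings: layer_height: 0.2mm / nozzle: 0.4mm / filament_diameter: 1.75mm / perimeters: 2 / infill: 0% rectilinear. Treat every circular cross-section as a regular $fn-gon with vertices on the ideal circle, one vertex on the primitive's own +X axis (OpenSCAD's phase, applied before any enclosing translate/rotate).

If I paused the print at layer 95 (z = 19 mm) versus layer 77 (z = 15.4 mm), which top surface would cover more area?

layer 77 (z = 15.4 mm)

Layer 95 (z = 19): the cube is present — its section is the full 22.5×11 rectangle (area 247.50 mm²); the cylinder at (15.5, 7): section is a regular 12-gon, circumradius r=3.5 (area = (12/2)·3.500²·sin(360°/12) = 36.75 mm²); the cylinder at (5, 5.5) is absent (z outside [-0.5, 17]); Subtracting the remaining from the first: starting from the 22.5×11 cube (247.50 mm²), the r=3.5 cylinder at (15.5, 7) lies wholly inside it (removes its full 36.75 mm² and its 21.74 mm outline becomes a hole wall) — area = 210.75 mm²; the cylinder at (11, 12) does not reach this height (z outside [9.5, 18]); Combining (union): only that combined region is present, so the union is just that shape — area = 210.75 mm². So its area = 210.75 mm². Layer 77 (z = 15.4): the cube is present — its section is the full 22.5×11 rectangle (area 247.50 mm²); the r=3.5 cylinder at (15.5, 7) contributes a regular 12-gon of circumradius 3.5 (area = (12/2)·3.500²·sin(360°/12) = 36.75 mm²); the r=3 cylinder at (5, 5.5) gives a regular 12-gon of circumradius 3 (constant along its height) (area = (12/2)·3.000²·sin(360°/12) = 27.00 mm²); After the difference (first − rest): starting from the 22.5×11 cube (247.50 mm²), the r=3.5 cylinder at (15.5, 7) lies wholly inside it (removes its full 36.75 mm² and its 21.74 mm outline becomes a hole wall); the r=3 cylinder at (5, 5.5) lies wholly inside it (removes its full 27.00 mm² and its 18.63 mm outline becomes a hole wall) — area = 183.75 mm²; the r=12 cylinder at (11, 12) contributes a regular 12-gon of circumradius 12 (area = (12/2)·12.000²·sin(360°/12) = 432.00 mm²); Taking the union: the regions partially overlap — summed areas 615.75 mm² minus the doubly-counted overlap 127.68 mm² gives 488.07 mm² — area = 488.07 mm². So its area = 488.07 mm². Layer 77 is larger (488.07 vs 210.75 mm²).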